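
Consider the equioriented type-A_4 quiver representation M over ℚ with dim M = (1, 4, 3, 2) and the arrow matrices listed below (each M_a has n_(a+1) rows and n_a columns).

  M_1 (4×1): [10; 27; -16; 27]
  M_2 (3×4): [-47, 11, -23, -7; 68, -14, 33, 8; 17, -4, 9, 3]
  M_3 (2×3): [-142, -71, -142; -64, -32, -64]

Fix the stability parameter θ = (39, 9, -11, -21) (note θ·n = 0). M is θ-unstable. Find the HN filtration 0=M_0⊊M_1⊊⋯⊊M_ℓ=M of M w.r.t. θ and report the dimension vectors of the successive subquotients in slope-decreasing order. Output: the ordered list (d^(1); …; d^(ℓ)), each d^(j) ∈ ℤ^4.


Barcode: M ≅ I[1,3], I[2,2], I[2,3], I[2,4], I[4,4]. HN layers by μ_θ (5 steps, strictly decreasing):
  μ^(1)=37/3; μ^(2)=9; μ^(3)=-1; μ^(4)=-23/3; μ^(5)=-21

((1, 1, 1, 0); (0, 1, 0, 0); (0, 1, 1, 0); (0, 1, 1, 1); (0, 0, 0, 1))


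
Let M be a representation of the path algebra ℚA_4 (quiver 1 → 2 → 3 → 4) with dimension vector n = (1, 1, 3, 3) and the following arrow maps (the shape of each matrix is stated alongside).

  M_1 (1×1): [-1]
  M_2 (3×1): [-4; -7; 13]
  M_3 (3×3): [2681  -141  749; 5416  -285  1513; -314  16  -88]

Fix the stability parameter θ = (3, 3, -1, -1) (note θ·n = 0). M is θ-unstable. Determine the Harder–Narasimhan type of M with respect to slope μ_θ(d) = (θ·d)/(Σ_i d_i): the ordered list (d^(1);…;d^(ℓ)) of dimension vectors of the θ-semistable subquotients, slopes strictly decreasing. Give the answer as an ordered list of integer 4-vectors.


Barcode: M ≅ I[1,3], I[3,4]^2, I[4,4]. HN layers by μ_θ (2 steps, strictly decreasing):
  μ^(1)=5/3; μ^(2)=-1

((1, 1, 1, 0); (0, 0, 2, 3))


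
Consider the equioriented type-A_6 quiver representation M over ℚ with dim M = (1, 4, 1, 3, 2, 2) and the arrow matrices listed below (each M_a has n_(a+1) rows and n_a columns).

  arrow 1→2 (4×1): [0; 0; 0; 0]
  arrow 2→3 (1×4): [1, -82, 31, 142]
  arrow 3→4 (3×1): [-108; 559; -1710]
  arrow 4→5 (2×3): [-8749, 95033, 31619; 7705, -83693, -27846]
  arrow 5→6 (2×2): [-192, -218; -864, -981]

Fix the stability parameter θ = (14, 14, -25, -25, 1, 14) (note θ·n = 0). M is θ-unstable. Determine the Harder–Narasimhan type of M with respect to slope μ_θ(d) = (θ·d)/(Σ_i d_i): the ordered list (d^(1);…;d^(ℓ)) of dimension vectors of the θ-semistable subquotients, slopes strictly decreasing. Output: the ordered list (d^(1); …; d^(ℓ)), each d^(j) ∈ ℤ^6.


Barcode: M ≅ I[1,1], I[2,2]^3, I[2,6], I[4,4], I[4,5], I[6,6]. HN layers by μ_θ (4 steps, strictly decreasing):
  μ^(1)=14; μ^(2)=1; μ^(3)=-12; μ^(4)=-25

((1, 3, 0, 0, 0, 2); (0, 0, 0, 0, 2, 0); (0, 1, 1, 1, 0, 0); (0, 0, 0, 2, 0, 0))


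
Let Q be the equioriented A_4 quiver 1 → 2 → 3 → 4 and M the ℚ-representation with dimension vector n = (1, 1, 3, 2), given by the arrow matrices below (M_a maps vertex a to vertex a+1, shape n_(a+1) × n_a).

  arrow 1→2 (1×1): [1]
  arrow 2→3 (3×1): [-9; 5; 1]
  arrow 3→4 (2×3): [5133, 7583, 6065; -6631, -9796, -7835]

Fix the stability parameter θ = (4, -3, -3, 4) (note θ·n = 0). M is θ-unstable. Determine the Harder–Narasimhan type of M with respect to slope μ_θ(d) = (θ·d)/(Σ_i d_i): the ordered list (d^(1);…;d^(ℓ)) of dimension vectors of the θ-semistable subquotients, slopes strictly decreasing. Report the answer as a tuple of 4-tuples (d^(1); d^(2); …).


Barcode: M ≅ I[1,4], I[3,3], I[3,4]. HN layers by μ_θ (3 steps, strictly decreasing):
  μ^(1)=4; μ^(2)=-2/3; μ^(3)=-3

((0, 0, 0, 2); (1, 1, 1, 0); (0, 0, 2, 0))


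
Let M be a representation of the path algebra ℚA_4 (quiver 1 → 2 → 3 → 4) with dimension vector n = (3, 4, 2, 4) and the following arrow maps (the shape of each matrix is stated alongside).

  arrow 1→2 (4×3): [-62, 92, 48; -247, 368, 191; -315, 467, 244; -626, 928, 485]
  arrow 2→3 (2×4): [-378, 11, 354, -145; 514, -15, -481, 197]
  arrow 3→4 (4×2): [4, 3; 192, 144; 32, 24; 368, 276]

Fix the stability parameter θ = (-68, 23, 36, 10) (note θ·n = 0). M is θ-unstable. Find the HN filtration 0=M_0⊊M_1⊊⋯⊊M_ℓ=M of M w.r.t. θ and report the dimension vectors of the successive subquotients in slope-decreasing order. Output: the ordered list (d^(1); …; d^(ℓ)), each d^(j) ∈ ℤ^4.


Via rank(M_{q-1}∘⋯∘M_p): M ≅ I[1,2], I[1,3], I[1,4], I[2,2], I[4,4]^3.
μ_θ-semistable layers: μ^(1)=36; μ^(2)=23; μ^(3)=10; μ^(4)=-68

((0, 0, 1, 0); (0, 4, 1, 1); (0, 0, 0, 3); (3, 0, 0, 0))


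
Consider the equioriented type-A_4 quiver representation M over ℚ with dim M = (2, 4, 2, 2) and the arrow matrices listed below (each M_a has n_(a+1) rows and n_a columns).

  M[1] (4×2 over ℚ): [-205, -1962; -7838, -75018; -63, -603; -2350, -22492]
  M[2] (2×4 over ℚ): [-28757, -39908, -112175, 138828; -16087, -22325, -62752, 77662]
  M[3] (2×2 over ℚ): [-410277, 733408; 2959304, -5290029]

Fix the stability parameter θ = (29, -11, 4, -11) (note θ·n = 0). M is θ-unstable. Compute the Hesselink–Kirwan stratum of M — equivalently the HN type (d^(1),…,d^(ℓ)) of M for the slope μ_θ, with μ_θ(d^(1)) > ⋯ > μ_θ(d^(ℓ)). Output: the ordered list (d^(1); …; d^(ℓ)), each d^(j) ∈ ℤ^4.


Barcode: M ≅ I[1,4]^2, I[2,2]^2. HN layers by μ_θ (2 steps, strictly decreasing):
  μ^(1)=11/4; μ^(2)=-11

((2, 2, 2, 2); (0, 2, 0, 0))


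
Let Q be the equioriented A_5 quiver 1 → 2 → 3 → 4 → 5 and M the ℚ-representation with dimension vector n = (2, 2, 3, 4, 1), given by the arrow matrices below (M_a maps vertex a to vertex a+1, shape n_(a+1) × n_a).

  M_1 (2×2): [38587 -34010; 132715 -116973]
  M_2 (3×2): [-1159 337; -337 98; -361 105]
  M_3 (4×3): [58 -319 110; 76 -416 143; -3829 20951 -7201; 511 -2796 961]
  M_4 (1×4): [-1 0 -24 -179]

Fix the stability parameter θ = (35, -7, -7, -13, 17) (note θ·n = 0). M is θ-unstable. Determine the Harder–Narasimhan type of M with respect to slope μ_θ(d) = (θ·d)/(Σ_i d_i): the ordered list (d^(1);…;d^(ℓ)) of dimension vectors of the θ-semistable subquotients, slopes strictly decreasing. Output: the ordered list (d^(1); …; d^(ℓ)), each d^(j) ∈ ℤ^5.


Barcode: M ≅ I[1,4], I[1,5], I[3,4], I[4,4]. HN layers by μ_θ (4 steps, strictly decreasing):
  μ^(1)=17; μ^(2)=2; μ^(3)=-10; μ^(4)=-13

((0, 0, 0, 0, 1); (2, 2, 2, 2, 0); (0, 0, 1, 1, 0); (0, 0, 0, 1, 0))


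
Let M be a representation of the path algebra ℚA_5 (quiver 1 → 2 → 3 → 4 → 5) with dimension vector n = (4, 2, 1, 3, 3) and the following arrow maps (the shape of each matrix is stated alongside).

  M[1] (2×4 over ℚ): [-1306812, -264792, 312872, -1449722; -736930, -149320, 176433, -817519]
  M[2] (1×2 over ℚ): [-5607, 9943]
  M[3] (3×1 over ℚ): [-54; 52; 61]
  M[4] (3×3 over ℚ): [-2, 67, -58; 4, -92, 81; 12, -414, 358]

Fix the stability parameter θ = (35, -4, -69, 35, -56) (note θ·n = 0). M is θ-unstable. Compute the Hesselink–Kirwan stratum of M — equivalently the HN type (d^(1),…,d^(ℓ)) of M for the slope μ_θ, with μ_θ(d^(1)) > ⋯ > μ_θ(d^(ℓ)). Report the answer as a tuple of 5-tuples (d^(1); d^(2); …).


Barcode: M ≅ I[1,1]^2, I[1,2], I[1,5], I[4,4], I[4,5], I[5,5]. HN layers by μ_θ (5 steps, strictly decreasing):
  μ^(1)=35; μ^(2)=31/2; μ^(3)=-21/2; μ^(4)=-38/3; μ^(5)=-56

((2, 0, 0, 1, 0); (1, 1, 0, 0, 0); (0, 0, 0, 2, 2); (1, 1, 1, 0, 0); (0, 0, 0, 0, 1))


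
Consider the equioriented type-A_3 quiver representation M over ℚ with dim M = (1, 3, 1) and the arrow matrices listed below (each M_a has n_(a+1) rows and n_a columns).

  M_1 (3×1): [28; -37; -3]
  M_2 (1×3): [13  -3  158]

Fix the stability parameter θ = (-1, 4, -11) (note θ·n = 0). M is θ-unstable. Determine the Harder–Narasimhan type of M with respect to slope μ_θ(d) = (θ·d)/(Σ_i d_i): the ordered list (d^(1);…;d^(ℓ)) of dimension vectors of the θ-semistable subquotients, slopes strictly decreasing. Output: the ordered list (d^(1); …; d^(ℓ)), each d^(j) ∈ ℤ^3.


Via rank(M_{q-1}∘⋯∘M_p): M ≅ I[1,3], I[2,2]^2.
μ_θ-semistable layers: μ^(1)=4; μ^(2)=-8/3

((0, 2, 0); (1, 1, 1))


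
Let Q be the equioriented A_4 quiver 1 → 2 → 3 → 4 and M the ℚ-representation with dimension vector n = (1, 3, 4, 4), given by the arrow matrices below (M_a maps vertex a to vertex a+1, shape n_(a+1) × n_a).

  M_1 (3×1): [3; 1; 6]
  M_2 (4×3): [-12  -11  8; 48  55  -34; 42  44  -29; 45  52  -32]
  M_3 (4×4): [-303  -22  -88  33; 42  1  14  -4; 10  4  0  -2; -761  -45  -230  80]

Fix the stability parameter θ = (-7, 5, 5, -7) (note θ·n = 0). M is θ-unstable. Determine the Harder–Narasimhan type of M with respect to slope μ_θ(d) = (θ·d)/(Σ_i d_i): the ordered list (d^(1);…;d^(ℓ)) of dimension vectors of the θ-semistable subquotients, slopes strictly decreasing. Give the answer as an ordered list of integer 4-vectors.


Barcode: M ≅ I[1,4], I[2,3], I[2,4], I[3,4], I[4,4]. HN layers by μ_θ (4 steps, strictly decreasing):
  μ^(1)=5; μ^(2)=1; μ^(3)=-1; μ^(4)=-7

((0, 1, 1, 0); (0, 2, 2, 2); (0, 0, 1, 1); (1, 0, 0, 1))


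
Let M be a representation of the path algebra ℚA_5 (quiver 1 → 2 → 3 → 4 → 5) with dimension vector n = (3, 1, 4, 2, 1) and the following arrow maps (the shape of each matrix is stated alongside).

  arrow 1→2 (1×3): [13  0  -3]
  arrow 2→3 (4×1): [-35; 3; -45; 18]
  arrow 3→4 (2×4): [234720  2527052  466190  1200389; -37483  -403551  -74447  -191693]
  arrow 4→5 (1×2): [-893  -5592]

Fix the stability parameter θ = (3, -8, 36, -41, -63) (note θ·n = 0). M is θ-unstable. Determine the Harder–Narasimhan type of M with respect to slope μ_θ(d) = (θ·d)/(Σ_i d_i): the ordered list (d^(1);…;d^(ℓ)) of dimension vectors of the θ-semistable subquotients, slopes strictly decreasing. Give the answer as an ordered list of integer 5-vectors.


Barcode: M ≅ I[1,1]^2, I[1,4], I[3,3]^2, I[3,5]. HN layers by μ_θ (4 steps, strictly decreasing):
  μ^(1)=36; μ^(2)=3; μ^(3)=-5/2; μ^(4)=-68/3

((0, 0, 2, 0, 0); (2, 0, 0, 0, 0); (1, 1, 1, 1, 0); (0, 0, 1, 1, 1))


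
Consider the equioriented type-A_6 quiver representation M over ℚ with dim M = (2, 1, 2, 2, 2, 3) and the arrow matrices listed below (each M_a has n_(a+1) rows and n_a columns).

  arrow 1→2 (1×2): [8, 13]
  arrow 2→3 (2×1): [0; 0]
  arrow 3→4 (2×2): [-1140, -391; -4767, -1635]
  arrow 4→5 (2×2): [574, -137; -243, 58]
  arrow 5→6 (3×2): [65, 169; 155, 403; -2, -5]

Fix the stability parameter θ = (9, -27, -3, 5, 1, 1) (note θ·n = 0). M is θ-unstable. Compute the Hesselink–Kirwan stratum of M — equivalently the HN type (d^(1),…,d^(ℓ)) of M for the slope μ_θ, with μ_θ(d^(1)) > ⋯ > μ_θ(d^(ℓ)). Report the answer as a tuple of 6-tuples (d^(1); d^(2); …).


Interval decomposition of M: I[1,1], I[1,2], I[3,6]^2, I[6,6].
HN type (ℓ=5): μ^(1)=9; μ^(2)=7/3; μ^(3)=1; μ^(4)=-3; μ^(5)=-9

((1, 0, 0, 0, 0, 0); (0, 0, 0, 2, 2, 2); (0, 0, 0, 0, 0, 1); (0, 0, 2, 0, 0, 0); (1, 1, 0, 0, 0, 0))


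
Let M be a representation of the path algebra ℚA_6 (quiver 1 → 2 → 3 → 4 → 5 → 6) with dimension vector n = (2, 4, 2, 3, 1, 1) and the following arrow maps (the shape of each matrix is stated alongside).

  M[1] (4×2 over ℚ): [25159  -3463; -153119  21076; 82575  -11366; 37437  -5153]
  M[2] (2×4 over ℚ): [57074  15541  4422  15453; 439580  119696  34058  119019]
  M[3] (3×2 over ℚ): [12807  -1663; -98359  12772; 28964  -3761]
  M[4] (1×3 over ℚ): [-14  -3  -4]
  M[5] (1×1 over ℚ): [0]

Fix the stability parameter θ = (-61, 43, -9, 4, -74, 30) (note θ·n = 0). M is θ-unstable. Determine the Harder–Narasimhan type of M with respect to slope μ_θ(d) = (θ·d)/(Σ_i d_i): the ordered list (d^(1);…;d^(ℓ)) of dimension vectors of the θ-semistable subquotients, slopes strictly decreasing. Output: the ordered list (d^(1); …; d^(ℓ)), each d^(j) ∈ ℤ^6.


Via rank(M_{q-1}∘⋯∘M_p): M ≅ I[1,4], I[1,5], I[2,2]^2, I[4,4], I[6,6].
μ_θ-semistable layers: μ^(1)=43; μ^(2)=30; μ^(3)=38/3; μ^(4)=4; μ^(5)=-9; μ^(6)=-61

((0, 2, 0, 0, 0, 0); (0, 0, 0, 0, 0, 1); (0, 1, 1, 1, 0, 0); (0, 0, 0, 1, 0, 0); (0, 1, 1, 1, 1, 0); (2, 0, 0, 0, 0, 0))


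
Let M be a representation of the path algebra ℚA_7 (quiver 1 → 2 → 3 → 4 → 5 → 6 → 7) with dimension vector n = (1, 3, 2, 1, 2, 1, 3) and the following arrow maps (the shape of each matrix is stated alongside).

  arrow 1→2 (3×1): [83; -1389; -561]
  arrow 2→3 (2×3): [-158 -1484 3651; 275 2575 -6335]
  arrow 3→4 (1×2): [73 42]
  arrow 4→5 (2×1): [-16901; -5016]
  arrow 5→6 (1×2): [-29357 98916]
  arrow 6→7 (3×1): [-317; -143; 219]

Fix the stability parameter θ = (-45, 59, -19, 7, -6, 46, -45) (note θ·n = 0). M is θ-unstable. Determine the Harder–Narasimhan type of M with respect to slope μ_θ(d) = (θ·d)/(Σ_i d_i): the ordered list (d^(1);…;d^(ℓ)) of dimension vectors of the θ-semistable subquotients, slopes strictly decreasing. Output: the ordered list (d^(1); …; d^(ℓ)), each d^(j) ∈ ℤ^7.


Interval decomposition of M: I[1,7], I[2,2], I[2,3], I[5,5], I[7,7]^2.
HN type (ℓ=5): μ^(1)=59; μ^(2)=20; μ^(3)=7; μ^(4)=-6; μ^(5)=-45

((0, 1, 0, 0, 0, 0, 0); (0, 1, 1, 0, 0, 0, 0); (0, 1, 1, 1, 1, 1, 1); (0, 0, 0, 0, 1, 0, 0); (1, 0, 0, 0, 0, 0, 2))


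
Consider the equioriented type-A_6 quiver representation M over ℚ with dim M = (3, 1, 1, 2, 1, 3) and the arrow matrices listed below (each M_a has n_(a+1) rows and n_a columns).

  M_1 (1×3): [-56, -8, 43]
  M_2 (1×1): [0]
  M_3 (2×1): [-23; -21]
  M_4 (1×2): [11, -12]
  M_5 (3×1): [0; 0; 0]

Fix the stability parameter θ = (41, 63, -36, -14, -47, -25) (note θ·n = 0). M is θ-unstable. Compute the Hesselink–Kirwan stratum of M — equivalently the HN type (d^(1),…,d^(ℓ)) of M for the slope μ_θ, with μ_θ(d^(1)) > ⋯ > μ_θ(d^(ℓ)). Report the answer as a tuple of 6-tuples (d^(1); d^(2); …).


Via rank(M_{q-1}∘⋯∘M_p): M ≅ I[1,1]^2, I[1,2], I[3,5], I[4,4], I[6,6]^3.
μ_θ-semistable layers: μ^(1)=63; μ^(2)=41; μ^(3)=-14; μ^(4)=-25; μ^(5)=-61/2; μ^(6)=-36

((0, 1, 0, 0, 0, 0); (3, 0, 0, 0, 0, 0); (0, 0, 0, 1, 0, 0); (0, 0, 0, 0, 0, 3); (0, 0, 0, 1, 1, 0); (0, 0, 1, 0, 0, 0))


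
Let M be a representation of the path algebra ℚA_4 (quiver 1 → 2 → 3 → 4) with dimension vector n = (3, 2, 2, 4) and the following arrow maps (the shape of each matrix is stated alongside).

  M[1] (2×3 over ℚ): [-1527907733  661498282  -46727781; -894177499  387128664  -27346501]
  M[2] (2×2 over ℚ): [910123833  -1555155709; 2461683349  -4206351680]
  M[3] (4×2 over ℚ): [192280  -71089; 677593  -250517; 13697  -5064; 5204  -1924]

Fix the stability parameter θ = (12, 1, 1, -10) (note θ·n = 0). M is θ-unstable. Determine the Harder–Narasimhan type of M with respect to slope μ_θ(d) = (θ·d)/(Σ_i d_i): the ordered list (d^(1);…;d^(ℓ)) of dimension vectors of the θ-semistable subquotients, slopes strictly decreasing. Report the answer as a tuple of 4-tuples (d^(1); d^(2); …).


Via rank(M_{q-1}∘⋯∘M_p): M ≅ I[1,1], I[1,4]^2, I[4,4]^2.
μ_θ-semistable layers: μ^(1)=12; μ^(2)=1; μ^(3)=-10

((1, 0, 0, 0); (2, 2, 2, 2); (0, 0, 0, 2))


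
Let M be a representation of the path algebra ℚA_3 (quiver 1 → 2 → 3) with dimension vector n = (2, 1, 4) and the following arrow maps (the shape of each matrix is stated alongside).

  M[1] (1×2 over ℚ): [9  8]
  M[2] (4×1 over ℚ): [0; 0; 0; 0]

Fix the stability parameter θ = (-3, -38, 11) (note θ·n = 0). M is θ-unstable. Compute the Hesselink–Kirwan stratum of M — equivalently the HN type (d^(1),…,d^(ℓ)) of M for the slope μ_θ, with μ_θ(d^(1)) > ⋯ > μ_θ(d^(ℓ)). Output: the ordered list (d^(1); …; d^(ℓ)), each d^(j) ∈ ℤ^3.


Barcode: M ≅ I[1,1], I[1,2], I[3,3]^4. HN layers by μ_θ (3 steps, strictly decreasing):
  μ^(1)=11; μ^(2)=-3; μ^(3)=-41/2

((0, 0, 4); (1, 0, 0); (1, 1, 0))


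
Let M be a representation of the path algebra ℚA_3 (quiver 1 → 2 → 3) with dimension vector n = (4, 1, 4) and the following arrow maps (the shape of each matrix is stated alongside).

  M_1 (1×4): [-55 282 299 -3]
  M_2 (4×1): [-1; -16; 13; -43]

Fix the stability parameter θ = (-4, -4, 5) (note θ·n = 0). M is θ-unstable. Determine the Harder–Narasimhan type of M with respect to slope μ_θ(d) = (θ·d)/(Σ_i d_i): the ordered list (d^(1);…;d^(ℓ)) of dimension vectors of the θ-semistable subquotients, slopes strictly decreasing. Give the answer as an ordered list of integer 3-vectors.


Via rank(M_{q-1}∘⋯∘M_p): M ≅ I[1,1]^3, I[1,3], I[3,3]^3.
μ_θ-semistable layers: μ^(1)=5; μ^(2)=-4

((0, 0, 4); (4, 1, 0))


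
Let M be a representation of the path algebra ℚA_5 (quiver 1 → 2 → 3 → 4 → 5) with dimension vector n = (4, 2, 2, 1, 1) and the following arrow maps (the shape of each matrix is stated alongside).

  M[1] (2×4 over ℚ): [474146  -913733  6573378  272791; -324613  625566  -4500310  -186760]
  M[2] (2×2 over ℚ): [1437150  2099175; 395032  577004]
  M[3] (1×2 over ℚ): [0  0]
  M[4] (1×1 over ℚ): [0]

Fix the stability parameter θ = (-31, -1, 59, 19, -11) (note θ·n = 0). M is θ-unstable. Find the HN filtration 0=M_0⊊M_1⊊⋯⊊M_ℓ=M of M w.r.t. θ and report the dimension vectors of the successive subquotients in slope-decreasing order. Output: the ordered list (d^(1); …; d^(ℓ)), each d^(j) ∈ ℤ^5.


Via rank(M_{q-1}∘⋯∘M_p): M ≅ I[1,1]^2, I[1,2], I[1,3], I[3,3], I[4,4], I[5,5].
μ_θ-semistable layers: μ^(1)=59; μ^(2)=19; μ^(3)=-1; μ^(4)=-11; μ^(5)=-31

((0, 0, 2, 0, 0); (0, 0, 0, 1, 0); (0, 2, 0, 0, 0); (0, 0, 0, 0, 1); (4, 0, 0, 0, 0))


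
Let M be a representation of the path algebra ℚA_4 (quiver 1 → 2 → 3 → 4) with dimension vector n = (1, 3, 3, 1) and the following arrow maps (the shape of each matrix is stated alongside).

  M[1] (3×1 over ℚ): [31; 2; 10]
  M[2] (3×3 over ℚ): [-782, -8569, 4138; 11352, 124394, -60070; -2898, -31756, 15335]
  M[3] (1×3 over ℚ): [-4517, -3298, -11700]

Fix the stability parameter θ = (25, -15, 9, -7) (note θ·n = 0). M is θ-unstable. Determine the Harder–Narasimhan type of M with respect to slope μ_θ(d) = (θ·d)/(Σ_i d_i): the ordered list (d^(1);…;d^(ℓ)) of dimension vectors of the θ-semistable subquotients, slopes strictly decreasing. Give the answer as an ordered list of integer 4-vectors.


Via rank(M_{q-1}∘⋯∘M_p): M ≅ I[1,2], I[2,3], I[2,4], I[3,3].
μ_θ-semistable layers: μ^(1)=9; μ^(2)=5; μ^(3)=1; μ^(4)=-15

((0, 0, 2, 0); (1, 1, 0, 0); (0, 0, 1, 1); (0, 2, 0, 0))


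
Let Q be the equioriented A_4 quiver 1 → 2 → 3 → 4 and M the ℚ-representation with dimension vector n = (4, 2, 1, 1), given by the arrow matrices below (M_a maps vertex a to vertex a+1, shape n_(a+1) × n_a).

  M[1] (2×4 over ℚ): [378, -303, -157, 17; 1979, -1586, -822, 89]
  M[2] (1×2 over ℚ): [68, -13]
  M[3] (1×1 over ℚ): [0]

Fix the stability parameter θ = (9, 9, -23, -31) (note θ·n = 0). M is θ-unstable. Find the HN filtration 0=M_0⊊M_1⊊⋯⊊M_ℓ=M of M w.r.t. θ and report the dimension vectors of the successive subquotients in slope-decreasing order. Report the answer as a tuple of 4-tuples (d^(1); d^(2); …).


Barcode: M ≅ I[1,1]^2, I[1,2], I[1,3], I[4,4]. HN layers by μ_θ (3 steps, strictly decreasing):
  μ^(1)=9; μ^(2)=-5/3; μ^(3)=-31

((3, 1, 0, 0); (1, 1, 1, 0); (0, 0, 0, 1))


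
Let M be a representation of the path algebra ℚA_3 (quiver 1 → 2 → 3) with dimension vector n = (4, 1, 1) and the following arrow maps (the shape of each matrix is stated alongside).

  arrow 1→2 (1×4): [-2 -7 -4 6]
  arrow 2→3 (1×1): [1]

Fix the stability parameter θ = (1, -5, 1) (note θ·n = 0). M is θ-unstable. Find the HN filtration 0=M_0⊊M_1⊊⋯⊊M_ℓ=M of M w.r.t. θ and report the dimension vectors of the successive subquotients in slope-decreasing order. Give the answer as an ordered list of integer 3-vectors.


Barcode: M ≅ I[1,1]^3, I[1,3]. HN layers by μ_θ (2 steps, strictly decreasing):
  μ^(1)=1; μ^(2)=-2

((3, 0, 1); (1, 1, 0))


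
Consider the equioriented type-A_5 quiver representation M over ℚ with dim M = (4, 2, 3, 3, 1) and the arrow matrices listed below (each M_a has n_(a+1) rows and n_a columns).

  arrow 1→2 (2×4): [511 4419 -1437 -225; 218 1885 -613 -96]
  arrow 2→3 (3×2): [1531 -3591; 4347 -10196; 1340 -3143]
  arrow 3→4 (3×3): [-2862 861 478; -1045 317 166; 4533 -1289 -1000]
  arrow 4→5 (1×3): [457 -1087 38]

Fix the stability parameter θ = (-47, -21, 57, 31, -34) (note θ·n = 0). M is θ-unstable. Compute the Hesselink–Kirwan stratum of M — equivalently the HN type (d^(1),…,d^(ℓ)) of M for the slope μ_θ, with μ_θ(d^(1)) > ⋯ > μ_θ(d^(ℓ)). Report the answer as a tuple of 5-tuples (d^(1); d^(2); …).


Via rank(M_{q-1}∘⋯∘M_p): M ≅ I[1,1]^2, I[1,4], I[1,5], I[3,4].
μ_θ-semistable layers: μ^(1)=44; μ^(2)=18; μ^(3)=-21; μ^(4)=-47

((0, 0, 2, 2, 0); (0, 0, 1, 1, 1); (0, 2, 0, 0, 0); (4, 0, 0, 0, 0))


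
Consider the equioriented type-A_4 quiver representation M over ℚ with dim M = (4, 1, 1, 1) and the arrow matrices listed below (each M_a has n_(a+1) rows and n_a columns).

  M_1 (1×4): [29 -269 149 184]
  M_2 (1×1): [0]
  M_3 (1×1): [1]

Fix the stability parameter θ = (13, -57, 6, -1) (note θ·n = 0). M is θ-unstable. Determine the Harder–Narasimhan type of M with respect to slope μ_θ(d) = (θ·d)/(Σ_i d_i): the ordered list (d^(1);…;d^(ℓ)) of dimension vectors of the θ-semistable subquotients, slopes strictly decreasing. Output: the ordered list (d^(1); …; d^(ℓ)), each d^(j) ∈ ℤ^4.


Barcode: M ≅ I[1,1]^3, I[1,2], I[3,4]. HN layers by μ_θ (3 steps, strictly decreasing):
  μ^(1)=13; μ^(2)=5/2; μ^(3)=-22

((3, 0, 0, 0); (0, 0, 1, 1); (1, 1, 0, 0))


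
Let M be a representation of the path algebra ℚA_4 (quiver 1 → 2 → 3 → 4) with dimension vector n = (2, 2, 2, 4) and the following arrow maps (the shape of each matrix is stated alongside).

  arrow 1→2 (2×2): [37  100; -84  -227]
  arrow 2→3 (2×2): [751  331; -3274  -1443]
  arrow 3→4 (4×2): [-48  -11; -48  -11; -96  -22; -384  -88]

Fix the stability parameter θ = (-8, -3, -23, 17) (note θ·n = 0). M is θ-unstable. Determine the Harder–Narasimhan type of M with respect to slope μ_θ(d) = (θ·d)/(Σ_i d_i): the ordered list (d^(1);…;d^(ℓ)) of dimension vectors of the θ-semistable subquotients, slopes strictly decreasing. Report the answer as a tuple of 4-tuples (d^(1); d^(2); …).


Barcode: M ≅ I[1,3], I[1,4], I[4,4]^3. HN layers by μ_θ (2 steps, strictly decreasing):
  μ^(1)=17; μ^(2)=-34/3

((0, 0, 0, 4); (2, 2, 2, 0))


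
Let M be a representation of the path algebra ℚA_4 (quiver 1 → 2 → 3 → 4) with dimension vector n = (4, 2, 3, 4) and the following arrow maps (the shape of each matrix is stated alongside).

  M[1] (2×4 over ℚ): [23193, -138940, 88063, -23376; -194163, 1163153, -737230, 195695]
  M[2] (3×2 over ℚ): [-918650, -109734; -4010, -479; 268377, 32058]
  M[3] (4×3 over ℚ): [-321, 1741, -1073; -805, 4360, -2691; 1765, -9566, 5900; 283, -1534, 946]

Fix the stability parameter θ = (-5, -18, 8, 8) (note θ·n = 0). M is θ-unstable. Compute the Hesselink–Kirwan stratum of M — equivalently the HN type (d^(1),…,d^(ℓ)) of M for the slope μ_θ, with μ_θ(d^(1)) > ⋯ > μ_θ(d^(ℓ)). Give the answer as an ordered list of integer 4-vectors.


Barcode: M ≅ I[1,1]^2, I[1,4]^2, I[3,4], I[4,4]. HN layers by μ_θ (3 steps, strictly decreasing):
  μ^(1)=8; μ^(2)=-5; μ^(3)=-23/2

((0, 0, 3, 4); (2, 0, 0, 0); (2, 2, 0, 0))


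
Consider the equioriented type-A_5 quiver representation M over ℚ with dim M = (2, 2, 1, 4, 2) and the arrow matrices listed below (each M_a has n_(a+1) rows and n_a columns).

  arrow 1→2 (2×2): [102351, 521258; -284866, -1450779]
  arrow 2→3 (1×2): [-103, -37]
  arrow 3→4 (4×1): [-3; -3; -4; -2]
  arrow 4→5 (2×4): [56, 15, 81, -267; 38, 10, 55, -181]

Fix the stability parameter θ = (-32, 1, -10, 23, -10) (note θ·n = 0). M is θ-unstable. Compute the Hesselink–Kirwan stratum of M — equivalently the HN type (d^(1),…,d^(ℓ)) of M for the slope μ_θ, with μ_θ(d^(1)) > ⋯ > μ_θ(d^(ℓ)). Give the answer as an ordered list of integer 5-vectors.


Barcode: M ≅ I[1,2], I[1,5], I[4,4]^2, I[4,5]. HN layers by μ_θ (5 steps, strictly decreasing):
  μ^(1)=23; μ^(2)=13/2; μ^(3)=1; μ^(4)=-9/2; μ^(5)=-32

((0, 0, 0, 2, 0); (0, 0, 0, 2, 2); (0, 1, 0, 0, 0); (0, 1, 1, 0, 0); (2, 0, 0, 0, 0))


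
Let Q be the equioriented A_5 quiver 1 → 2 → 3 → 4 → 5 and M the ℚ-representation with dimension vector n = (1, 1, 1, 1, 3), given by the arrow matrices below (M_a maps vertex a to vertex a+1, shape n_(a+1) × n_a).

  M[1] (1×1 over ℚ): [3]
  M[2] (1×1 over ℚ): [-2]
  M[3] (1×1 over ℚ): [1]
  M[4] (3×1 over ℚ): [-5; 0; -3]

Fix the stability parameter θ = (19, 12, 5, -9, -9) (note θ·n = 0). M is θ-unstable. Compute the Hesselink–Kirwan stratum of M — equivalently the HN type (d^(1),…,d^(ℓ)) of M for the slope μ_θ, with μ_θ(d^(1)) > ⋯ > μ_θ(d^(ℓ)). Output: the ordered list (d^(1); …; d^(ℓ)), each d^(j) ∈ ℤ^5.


Via rank(M_{q-1}∘⋯∘M_p): M ≅ I[1,5], I[5,5]^2.
μ_θ-semistable layers: μ^(1)=18/5; μ^(2)=-9

((1, 1, 1, 1, 1); (0, 0, 0, 0, 2))


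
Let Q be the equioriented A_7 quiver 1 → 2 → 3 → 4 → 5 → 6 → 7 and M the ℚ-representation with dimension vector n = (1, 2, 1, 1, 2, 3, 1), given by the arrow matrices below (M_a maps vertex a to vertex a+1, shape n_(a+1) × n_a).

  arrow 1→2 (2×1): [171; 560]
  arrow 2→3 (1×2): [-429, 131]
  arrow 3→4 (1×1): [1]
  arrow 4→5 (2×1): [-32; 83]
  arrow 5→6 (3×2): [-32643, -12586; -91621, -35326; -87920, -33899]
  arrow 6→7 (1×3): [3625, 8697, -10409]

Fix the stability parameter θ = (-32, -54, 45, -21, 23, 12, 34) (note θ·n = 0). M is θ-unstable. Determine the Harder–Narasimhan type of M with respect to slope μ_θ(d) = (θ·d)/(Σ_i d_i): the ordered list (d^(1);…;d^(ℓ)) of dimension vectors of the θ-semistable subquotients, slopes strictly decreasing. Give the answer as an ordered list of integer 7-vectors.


Interval decomposition of M: I[1,7], I[2,2], I[5,6], I[6,6].
HN type (ℓ=5): μ^(1)=34; μ^(2)=35/2; μ^(3)=12; μ^(4)=-43; μ^(5)=-54

((0, 0, 0, 0, 0, 0, 1); (0, 0, 0, 0, 2, 2, 0); (0, 0, 1, 1, 0, 1, 0); (1, 1, 0, 0, 0, 0, 0); (0, 1, 0, 0, 0, 0, 0))


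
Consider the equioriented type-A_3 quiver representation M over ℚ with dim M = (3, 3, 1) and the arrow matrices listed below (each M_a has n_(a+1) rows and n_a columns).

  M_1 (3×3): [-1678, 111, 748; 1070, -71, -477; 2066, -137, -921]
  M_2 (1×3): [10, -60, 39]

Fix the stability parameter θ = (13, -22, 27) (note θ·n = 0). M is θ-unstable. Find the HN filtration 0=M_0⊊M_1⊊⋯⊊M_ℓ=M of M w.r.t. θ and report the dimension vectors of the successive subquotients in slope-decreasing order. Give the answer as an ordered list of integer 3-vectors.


Via rank(M_{q-1}∘⋯∘M_p): M ≅ I[1,1], I[1,2], I[1,3], I[2,2].
μ_θ-semistable layers: μ^(1)=27; μ^(2)=13; μ^(3)=-9/2; μ^(4)=-22

((0, 0, 1); (1, 0, 0); (2, 2, 0); (0, 1, 0))


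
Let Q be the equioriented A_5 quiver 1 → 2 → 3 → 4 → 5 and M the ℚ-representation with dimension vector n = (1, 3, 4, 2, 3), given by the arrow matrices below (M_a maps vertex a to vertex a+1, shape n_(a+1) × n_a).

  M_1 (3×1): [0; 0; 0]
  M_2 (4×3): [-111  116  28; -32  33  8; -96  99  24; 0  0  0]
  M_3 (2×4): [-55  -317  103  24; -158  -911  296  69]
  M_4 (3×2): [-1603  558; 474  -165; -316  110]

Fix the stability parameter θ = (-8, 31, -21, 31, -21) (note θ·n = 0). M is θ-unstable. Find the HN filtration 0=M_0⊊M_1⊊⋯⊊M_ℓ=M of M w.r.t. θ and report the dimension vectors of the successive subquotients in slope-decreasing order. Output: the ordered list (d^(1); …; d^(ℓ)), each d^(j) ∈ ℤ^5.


Barcode: M ≅ I[1,1], I[2,2], I[2,5]^2, I[3,3]^2, I[5,5]. HN layers by μ_θ (4 steps, strictly decreasing):
  μ^(1)=31; μ^(2)=5; μ^(3)=-8; μ^(4)=-21

((0, 1, 0, 0, 0); (0, 2, 2, 2, 2); (1, 0, 0, 0, 0); (0, 0, 2, 0, 1))


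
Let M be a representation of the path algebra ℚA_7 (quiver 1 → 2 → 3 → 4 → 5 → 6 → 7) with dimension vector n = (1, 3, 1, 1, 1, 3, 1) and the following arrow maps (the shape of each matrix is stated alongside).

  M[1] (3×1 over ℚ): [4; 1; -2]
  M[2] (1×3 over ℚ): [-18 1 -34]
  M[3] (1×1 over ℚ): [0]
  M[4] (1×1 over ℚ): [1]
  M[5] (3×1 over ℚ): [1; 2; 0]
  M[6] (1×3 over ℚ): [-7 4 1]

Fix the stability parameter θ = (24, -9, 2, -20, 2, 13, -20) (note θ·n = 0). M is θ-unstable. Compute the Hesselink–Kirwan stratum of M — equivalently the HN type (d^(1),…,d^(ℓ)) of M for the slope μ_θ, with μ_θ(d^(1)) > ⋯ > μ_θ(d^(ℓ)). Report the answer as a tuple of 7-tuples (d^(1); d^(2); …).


Barcode: M ≅ I[1,3], I[2,2]^2, I[4,7], I[6,6]^2. HN layers by μ_θ (5 steps, strictly decreasing):
  μ^(1)=13; μ^(2)=17/3; μ^(3)=-5/3; μ^(4)=-9; μ^(5)=-20

((0, 0, 0, 0, 0, 2, 0); (1, 1, 1, 0, 0, 0, 0); (0, 0, 0, 0, 1, 1, 1); (0, 2, 0, 0, 0, 0, 0); (0, 0, 0, 1, 0, 0, 0))


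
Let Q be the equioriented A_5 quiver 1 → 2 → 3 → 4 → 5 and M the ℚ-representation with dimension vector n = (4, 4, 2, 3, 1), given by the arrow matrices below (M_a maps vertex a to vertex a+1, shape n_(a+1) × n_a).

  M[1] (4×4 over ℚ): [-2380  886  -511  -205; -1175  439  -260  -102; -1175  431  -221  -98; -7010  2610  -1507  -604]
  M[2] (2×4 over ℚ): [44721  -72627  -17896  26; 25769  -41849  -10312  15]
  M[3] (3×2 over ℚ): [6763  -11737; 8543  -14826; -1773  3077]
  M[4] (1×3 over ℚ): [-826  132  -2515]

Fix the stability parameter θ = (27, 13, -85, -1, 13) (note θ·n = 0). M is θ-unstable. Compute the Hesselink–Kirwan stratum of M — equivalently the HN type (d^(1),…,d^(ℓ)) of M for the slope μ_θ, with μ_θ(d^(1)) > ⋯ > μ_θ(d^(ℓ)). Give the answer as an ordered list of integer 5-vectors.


Barcode: M ≅ I[1,1], I[1,2], I[1,4], I[1,5], I[2,2], I[4,4]. HN layers by μ_θ (5 steps, strictly decreasing):
  μ^(1)=27; μ^(2)=20; μ^(3)=13; μ^(4)=-1; μ^(5)=-15

((1, 0, 0, 0, 0); (1, 1, 0, 0, 0); (0, 1, 0, 0, 1); (0, 0, 0, 3, 0); (2, 2, 2, 0, 0))


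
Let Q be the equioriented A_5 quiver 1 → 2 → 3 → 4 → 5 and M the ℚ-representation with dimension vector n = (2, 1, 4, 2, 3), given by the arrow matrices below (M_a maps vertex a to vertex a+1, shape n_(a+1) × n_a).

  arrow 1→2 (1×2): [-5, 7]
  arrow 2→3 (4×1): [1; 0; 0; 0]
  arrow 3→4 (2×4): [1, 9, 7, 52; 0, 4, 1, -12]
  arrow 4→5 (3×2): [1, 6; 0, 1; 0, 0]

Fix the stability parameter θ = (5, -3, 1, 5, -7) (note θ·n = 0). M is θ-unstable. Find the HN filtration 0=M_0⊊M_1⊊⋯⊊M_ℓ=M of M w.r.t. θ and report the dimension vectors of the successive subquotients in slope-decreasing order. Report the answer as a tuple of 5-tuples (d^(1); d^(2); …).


Via rank(M_{q-1}∘⋯∘M_p): M ≅ I[1,1], I[1,5], I[3,3]^2, I[3,5], I[5,5].
μ_θ-semistable layers: μ^(1)=5; μ^(2)=1; μ^(3)=1/5; μ^(4)=-1/3; μ^(5)=-7

((1, 0, 0, 0, 0); (0, 0, 2, 0, 0); (1, 1, 1, 1, 1); (0, 0, 1, 1, 1); (0, 0, 0, 0, 1))


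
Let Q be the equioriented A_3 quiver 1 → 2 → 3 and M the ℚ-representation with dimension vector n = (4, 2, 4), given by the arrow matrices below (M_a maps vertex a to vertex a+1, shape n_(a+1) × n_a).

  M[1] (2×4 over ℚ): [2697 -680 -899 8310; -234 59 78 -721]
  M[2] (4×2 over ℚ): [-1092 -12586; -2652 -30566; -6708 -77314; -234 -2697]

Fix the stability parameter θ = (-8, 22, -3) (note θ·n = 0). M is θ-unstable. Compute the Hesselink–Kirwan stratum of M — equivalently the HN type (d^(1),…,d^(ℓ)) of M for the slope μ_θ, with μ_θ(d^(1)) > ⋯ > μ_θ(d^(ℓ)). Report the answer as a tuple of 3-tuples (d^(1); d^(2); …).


Barcode: M ≅ I[1,1]^2, I[1,2], I[1,3], I[3,3]^3. HN layers by μ_θ (4 steps, strictly decreasing):
  μ^(1)=22; μ^(2)=19/2; μ^(3)=-3; μ^(4)=-8

((0, 1, 0); (0, 1, 1); (0, 0, 3); (4, 0, 0))


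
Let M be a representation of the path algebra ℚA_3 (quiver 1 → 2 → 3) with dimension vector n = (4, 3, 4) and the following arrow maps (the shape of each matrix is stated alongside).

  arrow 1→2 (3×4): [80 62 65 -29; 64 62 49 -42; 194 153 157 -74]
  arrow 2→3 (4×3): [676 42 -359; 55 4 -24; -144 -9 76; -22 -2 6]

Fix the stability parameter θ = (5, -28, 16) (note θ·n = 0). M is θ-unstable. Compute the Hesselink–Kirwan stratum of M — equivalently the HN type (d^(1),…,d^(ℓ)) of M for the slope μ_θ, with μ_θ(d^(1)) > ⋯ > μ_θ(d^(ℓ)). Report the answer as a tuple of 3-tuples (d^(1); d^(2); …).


Barcode: M ≅ I[1,1], I[1,3]^3, I[3,3]. HN layers by μ_θ (3 steps, strictly decreasing):
  μ^(1)=16; μ^(2)=5; μ^(3)=-23/2

((0, 0, 4); (1, 0, 0); (3, 3, 0))


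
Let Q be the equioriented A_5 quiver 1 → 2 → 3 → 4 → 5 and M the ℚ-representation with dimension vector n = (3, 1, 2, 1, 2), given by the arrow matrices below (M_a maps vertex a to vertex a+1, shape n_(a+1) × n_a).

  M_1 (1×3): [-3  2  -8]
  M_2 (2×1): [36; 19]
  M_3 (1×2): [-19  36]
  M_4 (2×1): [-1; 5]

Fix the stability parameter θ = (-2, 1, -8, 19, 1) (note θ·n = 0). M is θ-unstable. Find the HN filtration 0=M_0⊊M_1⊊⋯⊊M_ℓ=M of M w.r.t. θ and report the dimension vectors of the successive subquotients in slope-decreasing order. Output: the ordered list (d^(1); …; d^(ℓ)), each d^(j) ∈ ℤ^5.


Interval decomposition of M: I[1,1]^2, I[1,3], I[3,5], I[5,5].
HN type (ℓ=5): μ^(1)=10; μ^(2)=1; μ^(3)=-2; μ^(4)=-3; μ^(5)=-8

((0, 0, 0, 1, 1); (0, 0, 0, 0, 1); (2, 0, 0, 0, 0); (1, 1, 1, 0, 0); (0, 0, 1, 0, 0))


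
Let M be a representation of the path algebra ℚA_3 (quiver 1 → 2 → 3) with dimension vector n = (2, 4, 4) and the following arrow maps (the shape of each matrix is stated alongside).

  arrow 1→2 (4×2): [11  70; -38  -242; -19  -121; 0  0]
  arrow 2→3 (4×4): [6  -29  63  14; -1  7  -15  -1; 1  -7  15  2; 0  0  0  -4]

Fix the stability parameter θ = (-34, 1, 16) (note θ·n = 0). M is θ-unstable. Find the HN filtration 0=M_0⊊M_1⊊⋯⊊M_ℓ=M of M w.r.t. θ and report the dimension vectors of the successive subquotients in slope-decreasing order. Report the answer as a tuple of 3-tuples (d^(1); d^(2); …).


Interval decomposition of M: I[1,3]^2, I[2,2], I[2,3], I[3,3].
HN type (ℓ=3): μ^(1)=16; μ^(2)=1; μ^(3)=-34

((0, 0, 4); (0, 4, 0); (2, 0, 0))


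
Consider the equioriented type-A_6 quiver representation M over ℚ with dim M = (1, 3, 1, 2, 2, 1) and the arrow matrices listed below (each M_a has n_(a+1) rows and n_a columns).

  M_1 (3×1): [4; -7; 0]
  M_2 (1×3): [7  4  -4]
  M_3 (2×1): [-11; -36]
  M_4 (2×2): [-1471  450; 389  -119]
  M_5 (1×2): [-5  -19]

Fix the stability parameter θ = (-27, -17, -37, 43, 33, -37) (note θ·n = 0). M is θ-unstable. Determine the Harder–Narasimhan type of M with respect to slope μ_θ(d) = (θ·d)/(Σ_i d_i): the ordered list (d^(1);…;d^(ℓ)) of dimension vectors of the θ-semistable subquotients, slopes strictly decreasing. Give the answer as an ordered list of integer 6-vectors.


Via rank(M_{q-1}∘⋯∘M_p): M ≅ I[1,2], I[2,2], I[2,5], I[4,6].
μ_θ-semistable layers: μ^(1)=38; μ^(2)=13; μ^(3)=-17; μ^(4)=-27

((0, 0, 0, 1, 1, 0); (0, 0, 0, 1, 1, 1); (0, 2, 0, 0, 0, 0); (1, 1, 1, 0, 0, 0))


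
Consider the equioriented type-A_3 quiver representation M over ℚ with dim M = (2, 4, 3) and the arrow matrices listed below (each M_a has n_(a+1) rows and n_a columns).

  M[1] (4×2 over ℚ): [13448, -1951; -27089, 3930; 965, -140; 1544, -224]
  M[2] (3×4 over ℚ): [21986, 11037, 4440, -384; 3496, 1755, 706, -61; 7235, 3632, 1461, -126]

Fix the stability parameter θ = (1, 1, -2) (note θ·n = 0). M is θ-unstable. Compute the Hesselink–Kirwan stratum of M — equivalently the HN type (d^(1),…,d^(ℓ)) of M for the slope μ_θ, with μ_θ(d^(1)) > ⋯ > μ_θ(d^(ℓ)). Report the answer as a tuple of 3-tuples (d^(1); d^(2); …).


Via rank(M_{q-1}∘⋯∘M_p): M ≅ I[1,3]^2, I[2,2], I[2,3].
μ_θ-semistable layers: μ^(1)=1; μ^(2)=0; μ^(3)=-1/2

((0, 1, 0); (2, 2, 2); (0, 1, 1))


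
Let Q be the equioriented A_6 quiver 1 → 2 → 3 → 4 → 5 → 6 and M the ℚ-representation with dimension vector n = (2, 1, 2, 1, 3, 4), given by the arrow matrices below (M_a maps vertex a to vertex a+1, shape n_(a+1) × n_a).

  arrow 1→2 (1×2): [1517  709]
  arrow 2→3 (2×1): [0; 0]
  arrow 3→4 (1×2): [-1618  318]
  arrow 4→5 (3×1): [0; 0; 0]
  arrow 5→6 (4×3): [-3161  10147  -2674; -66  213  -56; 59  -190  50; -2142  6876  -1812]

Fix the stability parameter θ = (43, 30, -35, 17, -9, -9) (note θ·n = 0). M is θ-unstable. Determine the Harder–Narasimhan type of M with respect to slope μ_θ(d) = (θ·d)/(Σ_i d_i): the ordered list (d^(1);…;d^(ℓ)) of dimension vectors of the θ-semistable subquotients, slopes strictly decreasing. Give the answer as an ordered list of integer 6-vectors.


Via rank(M_{q-1}∘⋯∘M_p): M ≅ I[1,1], I[1,2], I[3,3], I[3,4], I[5,5], I[5,6]^2, I[6,6]^2.
μ_θ-semistable layers: μ^(1)=43; μ^(2)=73/2; μ^(3)=17; μ^(4)=-9; μ^(5)=-35

((1, 0, 0, 0, 0, 0); (1, 1, 0, 0, 0, 0); (0, 0, 0, 1, 0, 0); (0, 0, 0, 0, 3, 4); (0, 0, 2, 0, 0, 0))


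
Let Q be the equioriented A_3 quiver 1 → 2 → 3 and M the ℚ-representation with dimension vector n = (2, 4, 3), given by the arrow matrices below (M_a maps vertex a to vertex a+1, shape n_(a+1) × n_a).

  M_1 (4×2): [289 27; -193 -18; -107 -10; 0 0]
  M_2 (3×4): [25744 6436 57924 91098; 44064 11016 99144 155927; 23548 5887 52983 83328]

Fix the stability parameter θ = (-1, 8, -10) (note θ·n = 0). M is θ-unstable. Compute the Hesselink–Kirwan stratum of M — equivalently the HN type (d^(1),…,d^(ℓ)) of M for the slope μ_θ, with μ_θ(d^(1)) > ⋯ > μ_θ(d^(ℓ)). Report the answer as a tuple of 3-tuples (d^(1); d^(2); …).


Barcode: M ≅ I[1,2]^2, I[2,3]^2, I[3,3]. HN layers by μ_θ (3 steps, strictly decreasing):
  μ^(1)=8; μ^(2)=-1; μ^(3)=-10

((0, 2, 0); (2, 2, 2); (0, 0, 1))


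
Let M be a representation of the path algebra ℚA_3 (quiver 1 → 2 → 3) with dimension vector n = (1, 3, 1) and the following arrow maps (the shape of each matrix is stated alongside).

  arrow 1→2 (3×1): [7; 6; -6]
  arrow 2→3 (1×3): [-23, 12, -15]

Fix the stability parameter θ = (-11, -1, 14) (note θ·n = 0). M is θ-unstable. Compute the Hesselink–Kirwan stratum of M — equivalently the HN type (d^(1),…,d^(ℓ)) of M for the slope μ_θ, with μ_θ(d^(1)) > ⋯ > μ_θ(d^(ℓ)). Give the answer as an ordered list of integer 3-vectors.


Interval decomposition of M: I[1,3], I[2,2]^2.
HN type (ℓ=3): μ^(1)=14; μ^(2)=-1; μ^(3)=-11

((0, 0, 1); (0, 3, 0); (1, 0, 0))


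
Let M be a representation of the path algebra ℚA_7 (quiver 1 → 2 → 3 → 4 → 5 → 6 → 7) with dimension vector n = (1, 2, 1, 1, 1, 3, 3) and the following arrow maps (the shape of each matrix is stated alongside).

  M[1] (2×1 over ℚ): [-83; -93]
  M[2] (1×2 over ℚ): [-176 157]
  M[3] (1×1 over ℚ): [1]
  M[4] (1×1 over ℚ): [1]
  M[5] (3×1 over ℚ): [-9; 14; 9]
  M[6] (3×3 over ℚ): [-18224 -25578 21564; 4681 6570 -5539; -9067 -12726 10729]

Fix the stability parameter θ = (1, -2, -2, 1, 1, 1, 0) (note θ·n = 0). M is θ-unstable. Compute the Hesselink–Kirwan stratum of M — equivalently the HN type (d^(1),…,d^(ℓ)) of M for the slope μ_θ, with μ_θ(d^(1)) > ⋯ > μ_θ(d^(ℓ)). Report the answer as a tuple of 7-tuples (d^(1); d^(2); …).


Barcode: M ≅ I[1,6], I[2,2], I[6,7]^2, I[7,7]. HN layers by μ_θ (5 steps, strictly decreasing):
  μ^(1)=1; μ^(2)=1/2; μ^(3)=0; μ^(4)=-1; μ^(5)=-2

((0, 0, 0, 1, 1, 1, 0); (0, 0, 0, 0, 0, 2, 2); (0, 0, 0, 0, 0, 0, 1); (1, 1, 1, 0, 0, 0, 0); (0, 1, 0, 0, 0, 0, 0))


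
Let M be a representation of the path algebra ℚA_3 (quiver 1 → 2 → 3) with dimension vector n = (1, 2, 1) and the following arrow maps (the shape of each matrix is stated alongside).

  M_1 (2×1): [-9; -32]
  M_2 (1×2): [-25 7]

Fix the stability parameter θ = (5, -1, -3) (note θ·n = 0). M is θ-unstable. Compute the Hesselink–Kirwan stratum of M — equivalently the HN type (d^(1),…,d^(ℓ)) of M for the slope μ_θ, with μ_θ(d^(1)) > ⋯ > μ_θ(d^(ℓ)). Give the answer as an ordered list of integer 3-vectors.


Barcode: M ≅ I[1,3], I[2,2]. HN layers by μ_θ (2 steps, strictly decreasing):
  μ^(1)=1/3; μ^(2)=-1

((1, 1, 1); (0, 1, 0))
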